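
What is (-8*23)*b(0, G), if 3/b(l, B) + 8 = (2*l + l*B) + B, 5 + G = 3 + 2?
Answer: 69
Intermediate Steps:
G = 0 (G = -5 + (3 + 2) = -5 + 5 = 0)
b(l, B) = 3/(-8 + B + 2*l + B*l) (b(l, B) = 3/(-8 + ((2*l + l*B) + B)) = 3/(-8 + ((2*l + B*l) + B)) = 3/(-8 + (B + 2*l + B*l)) = 3/(-8 + B + 2*l + B*l))
(-8*23)*b(0, G) = (-8*23)*(3/(-8 + 0 + 2*0 + 0*0)) = -552/(-8 + 0 + 0 + 0) = -552/(-8) = -552*(-1)/8 = -184*(-3/8) = 69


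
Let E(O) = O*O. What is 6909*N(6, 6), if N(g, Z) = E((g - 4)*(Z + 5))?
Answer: 3343956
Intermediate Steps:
E(O) = O**2
N(g, Z) = (-4 + g)**2*(5 + Z)**2 (N(g, Z) = ((g - 4)*(Z + 5))**2 = ((-4 + g)*(5 + Z))**2 = (-4 + g)**2*(5 + Z)**2)
6909*N(6, 6) = 6909*(-20 - 4*6 + 5*6 + 6*6)**2 = 6909*(-20 - 24 + 30 + 36)**2 = 6909*22**2 = 6909*484 = 3343956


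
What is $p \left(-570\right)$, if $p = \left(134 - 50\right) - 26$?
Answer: $-33060$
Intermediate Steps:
$p = 58$ ($p = 84 - 26 = 58$)
$p \left(-570\right) = 58 \left(-570\right) = -33060$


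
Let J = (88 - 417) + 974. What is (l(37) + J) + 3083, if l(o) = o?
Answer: 3765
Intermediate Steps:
J = 645 (J = -329 + 974 = 645)
(l(37) + J) + 3083 = (37 + 645) + 3083 = 682 + 3083 = 3765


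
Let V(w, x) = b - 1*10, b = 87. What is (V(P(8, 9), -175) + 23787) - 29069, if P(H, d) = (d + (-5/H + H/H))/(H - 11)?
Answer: -5205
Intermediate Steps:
P(H, d) = (1 + d - 5/H)/(-11 + H) (P(H, d) = (d + (-5/H + 1))/(-11 + H) = (d + (1 - 5/H))/(-11 + H) = (1 + d - 5/H)/(-11 + H))
V(w, x) = 77 (V(w, x) = 87 - 1*10 = 87 - 10 = 77)
(V(P(8, 9), -175) + 23787) - 29069 = (77 + 23787) - 29069 = 23864 - 29069 = -5205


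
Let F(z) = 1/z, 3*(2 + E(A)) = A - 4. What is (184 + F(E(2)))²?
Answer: 2157961/64 ≈ 33718.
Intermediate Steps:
E(A) = -10/3 + A/3 (E(A) = -2 + (A - 4)/3 = -2 + (-4 + A)/3 = -2 + (-4/3 + A/3) = -10/3 + A/3)
(184 + F(E(2)))² = (184 + 1/(-10/3 + (⅓)*2))² = (184 + 1/(-10/3 + ⅔))² = (184 + 1/(-8/3))² = (184 - 3/8)² = (1469/8)² = 2157961/64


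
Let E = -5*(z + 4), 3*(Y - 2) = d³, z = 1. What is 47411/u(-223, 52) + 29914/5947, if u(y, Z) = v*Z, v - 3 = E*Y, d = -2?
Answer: 72125831/1403492 ≈ 51.390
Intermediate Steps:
Y = -⅔ (Y = 2 + (⅓)*(-2)³ = 2 + (⅓)*(-8) = 2 - 8/3 = -⅔ ≈ -0.66667)
E = -25 (E = -5*(1 + 4) = -5*5 = -25)
v = 59/3 (v = 3 - 25*(-⅔) = 3 + 50/3 = 59/3 ≈ 19.667)
u(y, Z) = 59*Z/3
47411/u(-223, 52) + 29914/5947 = 47411/(((59/3)*52)) + 29914/5947 = 47411/(3068/3) + 29914*(1/5947) = 47411*(3/3068) + 29914/5947 = 10941/236 + 29914/5947 = 72125831/1403492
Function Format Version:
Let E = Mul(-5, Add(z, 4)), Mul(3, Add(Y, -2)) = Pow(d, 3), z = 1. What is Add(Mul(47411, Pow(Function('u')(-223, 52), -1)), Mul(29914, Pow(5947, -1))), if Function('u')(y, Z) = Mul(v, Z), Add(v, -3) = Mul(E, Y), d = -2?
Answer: Rational(72125831, 1403492) ≈ 51.390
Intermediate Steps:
Y = Rational(-2, 3) (Y = Add(2, Mul(Rational(1, 3), Pow(-2, 3))) = Add(2, Mul(Rational(1, 3), -8)) = Add(2, Rational(-8, 3)) = Rational(-2, 3) ≈ -0.66667)
E = -25 (E = Mul(-5, Add(1, 4)) = Mul(-5, 5) = -25)
v = Rational(59, 3) (v = Add(3, Mul(-25, Rational(-2, 3))) = Add(3, Rational(50, 3)) = Rational(59, 3) ≈ 19.667)
Function('u')(y, Z) = Mul(Rational(59, 3), Z)
Add(Mul(47411, Pow(Function('u')(-223, 52), -1)), Mul(29914, Pow(5947, -1))) = Add(Mul(47411, Pow(Mul(Rational(59, 3), 52), -1)), Mul(29914, Pow(5947, -1))) = Add(Mul(47411, Pow(Rational(3068, 3), -1)), Mul(29914, Rational(1, 5947))) = Add(Mul(47411, Rational(3, 3068)), Rational(29914, 5947)) = Add(Rational(10941, 236), Rational(29914, 5947)) = Rational(72125831, 1403492)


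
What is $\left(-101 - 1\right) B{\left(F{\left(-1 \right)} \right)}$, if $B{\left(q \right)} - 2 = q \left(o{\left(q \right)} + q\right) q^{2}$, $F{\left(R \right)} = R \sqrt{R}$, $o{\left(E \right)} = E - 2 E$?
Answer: $-204$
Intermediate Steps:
$o{\left(E \right)} = - E$
$F{\left(R \right)} = R^{\frac{3}{2}}$
$B{\left(q \right)} = 2$ ($B{\left(q \right)} = 2 + q \left(- q + q\right) q^{2} = 2 + q 0 q^{2} = 2 + 0 q^{2} = 2 + 0 = 2$)
$\left(-101 - 1\right) B{\left(F{\left(-1 \right)} \right)} = \left(-101 - 1\right) 2 = \left(-102\right) 2 = -204$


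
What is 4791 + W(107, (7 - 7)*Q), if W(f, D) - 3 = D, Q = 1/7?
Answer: 4794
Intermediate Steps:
Q = ⅐ ≈ 0.14286
W(f, D) = 3 + D
4791 + W(107, (7 - 7)*Q) = 4791 + (3 + (7 - 7)*(⅐)) = 4791 + (3 + 0*(⅐)) = 4791 + (3 + 0) = 4791 + 3 = 4794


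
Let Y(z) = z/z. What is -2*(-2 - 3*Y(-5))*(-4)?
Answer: -40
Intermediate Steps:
Y(z) = 1
-2*(-2 - 3*Y(-5))*(-4) = -2*(-2 - 3*1)*(-4) = -2*(-2 - 3)*(-4) = -2*(-5)*(-4) = 10*(-4) = -40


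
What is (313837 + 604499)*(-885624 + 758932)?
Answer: -116345824512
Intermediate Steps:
(313837 + 604499)*(-885624 + 758932) = 918336*(-126692) = -116345824512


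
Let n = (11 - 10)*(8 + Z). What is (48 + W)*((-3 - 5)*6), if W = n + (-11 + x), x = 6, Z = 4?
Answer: -2640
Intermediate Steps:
n = 12 (n = (11 - 10)*(8 + 4) = 1*12 = 12)
W = 7 (W = 12 + (-11 + 6) = 12 - 5 = 7)
(48 + W)*((-3 - 5)*6) = (48 + 7)*((-3 - 5)*6) = 55*(-8*6) = 55*(-48) = -2640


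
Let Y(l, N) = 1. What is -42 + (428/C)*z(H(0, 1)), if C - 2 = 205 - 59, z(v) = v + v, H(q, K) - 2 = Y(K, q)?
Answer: -912/37 ≈ -24.649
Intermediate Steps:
H(q, K) = 3 (H(q, K) = 2 + 1 = 3)
z(v) = 2*v
C = 148 (C = 2 + (205 - 59) = 2 + 146 = 148)
-42 + (428/C)*z(H(0, 1)) = -42 + (428/148)*(2*3) = -42 + (428*(1/148))*6 = -42 + (107/37)*6 = -42 + 642/37 = -912/37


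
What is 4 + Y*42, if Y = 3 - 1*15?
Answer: -500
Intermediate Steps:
Y = -12 (Y = 3 - 15 = -12)
4 + Y*42 = 4 - 12*42 = 4 - 504 = -500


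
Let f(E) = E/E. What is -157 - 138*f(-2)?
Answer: -295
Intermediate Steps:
f(E) = 1
-157 - 138*f(-2) = -157 - 138*1 = -157 - 138 = -295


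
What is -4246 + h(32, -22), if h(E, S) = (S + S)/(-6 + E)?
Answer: -55220/13 ≈ -4247.7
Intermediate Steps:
h(E, S) = 2*S/(-6 + E) (h(E, S) = (2*S)/(-6 + E) = 2*S/(-6 + E))
-4246 + h(32, -22) = -4246 + 2*(-22)/(-6 + 32) = -4246 + 2*(-22)/26 = -4246 + 2*(-22)*(1/26) = -4246 - 22/13 = -55220/13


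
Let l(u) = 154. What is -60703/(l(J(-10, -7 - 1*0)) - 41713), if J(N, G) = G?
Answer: 60703/41559 ≈ 1.4606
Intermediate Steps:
-60703/(l(J(-10, -7 - 1*0)) - 41713) = -60703/(154 - 41713) = -60703/(-41559) = -60703*(-1/41559) = 60703/41559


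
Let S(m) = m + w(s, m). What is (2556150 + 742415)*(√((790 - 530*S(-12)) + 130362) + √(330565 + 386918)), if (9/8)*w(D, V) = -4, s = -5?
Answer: 3298565*√717483 + 6597130*√313642/3 ≈ 4.0256e+9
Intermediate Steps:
w(D, V) = -32/9 (w(D, V) = (8/9)*(-4) = -32/9)
S(m) = -32/9 + m (S(m) = m - 32/9 = -32/9 + m)
(2556150 + 742415)*(√((790 - 530*S(-12)) + 130362) + √(330565 + 386918)) = (2556150 + 742415)*(√((790 - 530*(-32/9 - 12)) + 130362) + √(330565 + 386918)) = 3298565*(√((790 - 530*(-140/9)) + 130362) + √717483) = 3298565*(√((790 + 74200/9) + 130362) + √717483) = 3298565*(√(81310/9 + 130362) + √717483) = 3298565*(√(1254568/9) + √717483) = 3298565*(2*√313642/3 + √717483) = 3298565*(√717483 + 2*√313642/3) = 3298565*√717483 + 6597130*√313642/3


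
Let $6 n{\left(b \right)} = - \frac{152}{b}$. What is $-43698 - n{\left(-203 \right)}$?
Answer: $- \frac{26612158}{609} \approx -43698.0$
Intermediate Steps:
$n{\left(b \right)} = - \frac{76}{3 b}$ ($n{\left(b \right)} = \frac{\left(-152\right) \frac{1}{b}}{6} = - \frac{76}{3 b}$)
$-43698 - n{\left(-203 \right)} = -43698 - - \frac{76}{3 \left(-203\right)} = -43698 - \left(- \frac{76}{3}\right) \left(- \frac{1}{203}\right) = -43698 - \frac{76}{609} = - \frac{26612158}{609}$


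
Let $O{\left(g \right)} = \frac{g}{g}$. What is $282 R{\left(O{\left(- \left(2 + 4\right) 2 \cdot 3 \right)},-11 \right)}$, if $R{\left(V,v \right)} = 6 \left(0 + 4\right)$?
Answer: $6768$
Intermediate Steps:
$O{\left(g \right)} = 1$
$R{\left(V,v \right)} = 24$ ($R{\left(V,v \right)} = 6 \cdot 4 = 24$)
$282 R{\left(O{\left(- \left(2 + 4\right) 2 \cdot 3 \right)},-11 \right)} = 282 \cdot 24 = 6768$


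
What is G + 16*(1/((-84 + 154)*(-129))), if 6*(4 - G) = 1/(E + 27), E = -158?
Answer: 1577043/394310 ≈ 3.9995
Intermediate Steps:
G = 3145/786 (G = 4 - 1/(6*(-158 + 27)) = 4 - ⅙/(-131) = 4 - ⅙*(-1/131) = 4 + 1/786 = 3145/786 ≈ 4.0013)
G + 16*(1/((-84 + 154)*(-129))) = 3145/786 + 16*(1/((-84 + 154)*(-129))) = 3145/786 + 16*(-1/129/70) = 3145/786 + 16*((1/70)*(-1/129)) = 3145/786 + 16*(-1/9030) = 3145/786 - 8/4515 = 1577043/394310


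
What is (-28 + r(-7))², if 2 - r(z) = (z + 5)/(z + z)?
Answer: 33489/49 ≈ 683.45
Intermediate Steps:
r(z) = 2 - (5 + z)/(2*z) (r(z) = 2 - (z + 5)/(z + z) = 2 - (5 + z)/(2*z))
(-28 + r(-7))² = (-28 + (½)*(-5 + 3*(-7))/(-7))² = (-28 + (½)*(-⅐)*(-5 - 21))² = (-28 + (½)*(-⅐)*(-26))² = (-28 + 13/7)² = (-183/7)² = 33489/49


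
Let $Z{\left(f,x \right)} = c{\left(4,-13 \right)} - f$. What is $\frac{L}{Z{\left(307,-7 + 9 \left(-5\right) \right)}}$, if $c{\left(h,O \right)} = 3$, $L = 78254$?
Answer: $- \frac{39127}{152} \approx -257.41$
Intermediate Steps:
$Z{\left(f,x \right)} = 3 - f$
$\frac{L}{Z{\left(307,-7 + 9 \left(-5\right) \right)}} = \frac{78254}{3 - 307} = \frac{78254}{-304} = 78254 \left(- \frac{1}{304}\right) = - \frac{39127}{152}$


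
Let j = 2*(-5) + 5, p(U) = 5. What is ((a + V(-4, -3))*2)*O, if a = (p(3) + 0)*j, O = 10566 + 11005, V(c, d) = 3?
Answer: -949124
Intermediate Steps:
O = 21571
j = -5 (j = -10 + 5 = -5)
a = -25 (a = (5 + 0)*(-5) = 5*(-5) = -25)
((a + V(-4, -3))*2)*O = ((-25 + 3)*2)*21571 = -22*2*21571 = -44*21571 = -949124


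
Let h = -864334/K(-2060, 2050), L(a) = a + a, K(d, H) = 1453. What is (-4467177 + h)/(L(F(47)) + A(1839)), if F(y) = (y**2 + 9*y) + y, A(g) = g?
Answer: -6491672515/10457241 ≈ -620.78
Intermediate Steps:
F(y) = y**2 + 10*y
L(a) = 2*a
h = -864334/1453 ≈ -594.86
(-4467177 + h)/(L(F(47)) + A(1839)) = (-4467177 - 864334/1453)/(2*(47*(10 + 47)) + 1839) = -6491672515/(1453*(2*(47*57) + 1839)) = -6491672515/(1453*(2*2679 + 1839)) = -6491672515/(1453*(5358 + 1839)) = -6491672515/1453/7197 = -6491672515/1453*1/7197 = -6491672515/10457241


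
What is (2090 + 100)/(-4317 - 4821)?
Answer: -365/1523 ≈ -0.23966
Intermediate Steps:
(2090 + 100)/(-4317 - 4821) = 2190/(-9138) = 2190*(-1/9138) = -365/1523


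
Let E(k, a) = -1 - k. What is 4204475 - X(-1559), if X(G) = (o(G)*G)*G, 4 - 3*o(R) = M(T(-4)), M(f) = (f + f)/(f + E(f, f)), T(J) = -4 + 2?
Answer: 4204475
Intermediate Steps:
T(J) = -2
M(f) = -2*f (M(f) = (f + f)/(f + (-1 - f)) = (2*f)/(-1) = (2*f)*(-1) = -2*f)
o(R) = 0 (o(R) = 4/3 - (-2)*(-2)/3 = 4/3 - ⅓*4 = 4/3 - 4/3 = 0)
X(G) = 0 (X(G) = (0*G)*G = 0*G = 0)
4204475 - X(-1559) = 4204475 - 1*0 = 4204475 + 0 = 4204475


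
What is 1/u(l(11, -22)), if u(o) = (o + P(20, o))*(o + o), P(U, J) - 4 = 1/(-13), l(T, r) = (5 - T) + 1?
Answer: 13/140 ≈ 0.092857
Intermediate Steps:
l(T, r) = 6 - T
P(U, J) = 51/13 (P(U, J) = 4 + 1/(-13) = 4 - 1/13 = 51/13)
u(o) = 2*o*(51/13 + o) (u(o) = (o + 51/13)*(o + o) = (51/13 + o)*(2*o) = 2*o*(51/13 + o))
1/u(l(11, -22)) = 1/(2*(6 - 1*11)*(51 + 13*(6 - 1*11))/13) = 1/(2*(6 - 11)*(51 + 13*(6 - 11))/13) = 1/((2/13)*(-5)*(51 + 13*(-5))) = 1/((2/13)*(-5)*(51 - 65)) = 1/((2/13)*(-5)*(-14)) = 1/(140/13) = 13/140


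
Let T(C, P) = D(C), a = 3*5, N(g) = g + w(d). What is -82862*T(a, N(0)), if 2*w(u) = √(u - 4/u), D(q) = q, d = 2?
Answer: -1242930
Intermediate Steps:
w(u) = √(u - 4/u)/2
N(g) = g (N(g) = g + √(2 - 4/2)/2 = g + √(2 - 4*½)/2 = g + √(2 - 2)/2 = g + √0/2 = g + (½)*0 = g + 0 = g)
a = 15
T(C, P) = C
-82862*T(a, N(0)) = -82862*15 = -1242930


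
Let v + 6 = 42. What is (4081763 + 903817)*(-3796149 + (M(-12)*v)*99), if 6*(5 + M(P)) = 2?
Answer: -19008924697980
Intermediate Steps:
v = 36 (v = -6 + 42 = 36)
M(P) = -14/3 (M(P) = -5 + (1/6)*2 = -5 + 1/3 = -14/3)
(4081763 + 903817)*(-3796149 + (M(-12)*v)*99) = (4081763 + 903817)*(-3796149 - 14/3*36*99) = 4985580*(-3796149 - 168*99) = 4985580*(-3796149 - 16632) = 4985580*(-3812781) = -19008924697980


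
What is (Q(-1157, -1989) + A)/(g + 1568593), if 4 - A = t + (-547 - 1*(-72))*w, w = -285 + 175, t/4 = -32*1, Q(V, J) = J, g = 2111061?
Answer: -54107/3679654 ≈ -0.014704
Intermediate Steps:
t = -128 (t = 4*(-32*1) = 4*(-32) = -128)
w = -110
A = -52118 (A = 4 - (-128 + (-547 - 1*(-72))*(-110)) = 4 - (-128 + (-547 + 72)*(-110)) = 4 - (-128 - 475*(-110)) = 4 - (-128 + 52250) = 4 - 1*52122 = 4 - 52122 = -52118)
(Q(-1157, -1989) + A)/(g + 1568593) = (-1989 - 52118)/(2111061 + 1568593) = -54107/3679654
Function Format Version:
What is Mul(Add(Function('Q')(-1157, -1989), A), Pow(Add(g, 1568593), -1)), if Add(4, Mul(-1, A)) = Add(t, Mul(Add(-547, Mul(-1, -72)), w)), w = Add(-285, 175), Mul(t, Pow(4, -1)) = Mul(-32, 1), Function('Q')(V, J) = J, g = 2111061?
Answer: Rational(-54107, 3679654) ≈ -0.014704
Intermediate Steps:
t = -128 (t = Mul(4, Mul(-32, 1)) = Mul(4, -32) = -128)
w = -110
A = -52118 (A = Add(4, Mul(-1, Add(-128, Mul(Add(-547, Mul(-1, -72)), -110)))) = Add(4, Mul(-1, Add(-128, Mul(Add(-547, 72), -110)))) = Add(4, Mul(-1, Add(-128, Mul(-475, -110)))) = Add(4, Mul(-1, Add(-128, 52250))) = Add(4, Mul(-1, 52122)) = Add(4, -52122) = -52118)
Mul(Add(Function('Q')(-1157, -1989), A), Pow(Add(g, 1568593), -1)) = Mul(Add(-1989, -52118), Pow(Add(2111061, 1568593), -1)) = Mul(-54107, Pow(3679654, -1)) = Mul(-54107, Rational(1, 3679654)) = Rational(-54107, 3679654)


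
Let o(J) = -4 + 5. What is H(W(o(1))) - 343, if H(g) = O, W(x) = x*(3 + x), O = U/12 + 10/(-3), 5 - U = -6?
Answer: -4145/12 ≈ -345.42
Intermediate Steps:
U = 11 (U = 5 - 1*(-6) = 5 + 6 = 11)
o(J) = 1
O = -29/12 (O = 11/12 + 10/(-3) = 11*(1/12) + 10*(-⅓) = 11/12 - 10/3 = -29/12 ≈ -2.4167)
H(g) = -29/12
H(W(o(1))) - 343 = -29/12 - 343 = -4145/12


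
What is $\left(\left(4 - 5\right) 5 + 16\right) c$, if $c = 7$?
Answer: $77$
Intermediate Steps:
$\left(\left(4 - 5\right) 5 + 16\right) c = \left(\left(4 - 5\right) 5 + 16\right) 7 = \left(\left(-1\right) 5 + 16\right) 7 = \left(-5 + 16\right) 7 = 11 \cdot 7 = 77$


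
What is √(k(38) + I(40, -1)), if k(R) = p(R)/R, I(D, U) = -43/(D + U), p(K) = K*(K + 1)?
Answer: √57642/39 ≈ 6.1561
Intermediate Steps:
p(K) = K*(1 + K)
k(R) = 1 + R (k(R) = (R*(1 + R))/R = 1 + R)
√(k(38) + I(40, -1)) = √((1 + 38) - 43/(40 - 1)) = √(39 - 43/39) = √(1478/39) = √57642/39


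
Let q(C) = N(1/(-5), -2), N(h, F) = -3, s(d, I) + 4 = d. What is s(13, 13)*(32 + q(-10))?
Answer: 261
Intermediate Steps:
s(d, I) = -4 + d
q(C) = -3
s(13, 13)*(32 + q(-10)) = (-4 + 13)*(32 - 3) = 9*29 = 261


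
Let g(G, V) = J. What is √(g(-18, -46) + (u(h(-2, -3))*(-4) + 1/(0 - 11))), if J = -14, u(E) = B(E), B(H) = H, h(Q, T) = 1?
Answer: I*√2189/11 ≈ 4.2533*I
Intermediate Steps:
u(E) = E
g(G, V) = -14
√(g(-18, -46) + (u(h(-2, -3))*(-4) + 1/(0 - 11))) = √(-14 + (1*(-4) + 1/(0 - 11))) = √(-14 + (-4 + 1/(-11))) = √(-14 + (-4 - 1/11)) = √(-14 - 45/11) = √(-199/11) = I*√2189/11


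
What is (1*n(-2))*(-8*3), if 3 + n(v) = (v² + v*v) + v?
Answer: -72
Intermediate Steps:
n(v) = -3 + v + 2*v² (n(v) = -3 + ((v² + v*v) + v) = -3 + ((v² + v²) + v) = -3 + (2*v² + v) = -3 + (v + 2*v²) = -3 + v + 2*v²)
(1*n(-2))*(-8*3) = (1*(-3 - 2 + 2*(-2)²))*(-8*3) = (1*(-3 - 2 + 2*4))*(-24) = (1*(-3 - 2 + 8))*(-24) = (1*3)*(-24) = 3*(-24) = -72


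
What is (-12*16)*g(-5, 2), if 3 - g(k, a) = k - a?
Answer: -1920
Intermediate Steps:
g(k, a) = 3 + a - k (g(k, a) = 3 - (k - a) = 3 + (a - k) = 3 + a - k)
(-12*16)*g(-5, 2) = (-12*16)*(3 + 2 - 1*(-5)) = -192*(3 + 2 + 5) = -192*10 = -1920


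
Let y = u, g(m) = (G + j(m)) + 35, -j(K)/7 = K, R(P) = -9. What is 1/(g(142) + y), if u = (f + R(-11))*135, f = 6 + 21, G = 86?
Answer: 1/1557 ≈ 0.00064226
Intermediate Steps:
j(K) = -7*K
g(m) = 121 - 7*m (g(m) = (86 - 7*m) + 35 = 121 - 7*m)
f = 27
u = 2430 (u = (27 - 9)*135 = 18*135 = 2430)
y = 2430
1/(g(142) + y) = 1/((121 - 7*142) + 2430) = 1/((121 - 994) + 2430) = 1/(-873 + 2430) = 1/1557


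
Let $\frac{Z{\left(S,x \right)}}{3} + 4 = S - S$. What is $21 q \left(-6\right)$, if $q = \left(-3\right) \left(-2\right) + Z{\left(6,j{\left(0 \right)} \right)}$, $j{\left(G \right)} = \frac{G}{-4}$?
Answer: $756$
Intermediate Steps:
$j{\left(G \right)} = - \frac{G}{4}$ ($j{\left(G \right)} = G \left(- \frac{1}{4}\right) = - \frac{G}{4}$)
$Z{\left(S,x \right)} = -12$ ($Z{\left(S,x \right)} = -12 + 3 \left(S - S\right) = -12 + 3 \cdot 0 = -12 + 0 = -12$)
$q = -6$ ($q = \left(-3\right) \left(-2\right) - 12 = 6 - 12 = -6$)
$21 q \left(-6\right) = 21 \left(-6\right) \left(-6\right) = \left(-126\right) \left(-6\right) = 756$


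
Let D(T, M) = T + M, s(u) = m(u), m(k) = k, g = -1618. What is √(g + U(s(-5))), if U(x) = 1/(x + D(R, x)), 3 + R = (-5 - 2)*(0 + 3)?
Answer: I*√1870442/34 ≈ 40.225*I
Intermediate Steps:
s(u) = u
R = -24 (R = -3 + (-5 - 2)*(0 + 3) = -3 - 7*3 = -3 - 21 = -24)
D(T, M) = M + T
U(x) = 1/(-24 + 2*x) (U(x) = 1/(x + (x - 24)) = 1/(x + (-24 + x)) = 1/(-24 + 2*x))
√(g + U(s(-5))) = √(-1618 + 1/(2*(-12 - 5))) = √(-1618 + (½)/(-17)) = √(-1618 + (½)*(-1/17)) = √(-1618 - 1/34) = √(-55013/34) = I*√1870442/34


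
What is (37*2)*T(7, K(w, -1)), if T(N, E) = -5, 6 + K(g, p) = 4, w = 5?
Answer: -370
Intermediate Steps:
K(g, p) = -2 (K(g, p) = -6 + 4 = -2)
(37*2)*T(7, K(w, -1)) = (37*2)*(-5) = 74*(-5) = -370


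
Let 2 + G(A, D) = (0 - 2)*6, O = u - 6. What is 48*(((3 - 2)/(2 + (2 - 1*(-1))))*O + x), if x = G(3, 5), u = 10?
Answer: -3168/5 ≈ -633.60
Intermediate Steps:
O = 4 (O = 10 - 6 = 4)
G(A, D) = -14 (G(A, D) = -2 + (0 - 2)*6 = -2 - 2*6 = -2 - 12 = -14)
x = -14
48*(((3 - 2)/(2 + (2 - 1*(-1))))*O + x) = 48*(((3 - 2)/(2 + (2 - 1*(-1))))*4 - 14) = 48*((1/(2 + (2 + 1)))*4 - 14) = 48*((1/(2 + 3))*4 - 14) = 48*((1/5)*4 - 14) = 48*(4/5 - 14) = 48*(-66/5) = -3168/5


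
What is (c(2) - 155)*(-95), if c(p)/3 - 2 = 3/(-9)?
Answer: 14250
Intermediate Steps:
c(p) = 5 (c(p) = 6 + 3*(3/(-9)) = 6 + 3*(3*(-⅑)) = 6 + 3*(-⅓) = 6 - 1 = 5)
(c(2) - 155)*(-95) = (5 - 155)*(-95) = -150*(-95) = 14250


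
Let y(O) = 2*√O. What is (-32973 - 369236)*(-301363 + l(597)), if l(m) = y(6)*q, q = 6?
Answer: 121210910867 - 4826508*√6 ≈ 1.2120e+11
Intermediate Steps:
l(m) = 12*√6 (l(m) = (2*√6)*6 = 12*√6)
(-32973 - 369236)*(-301363 + l(597)) = (-32973 - 369236)*(-301363 + 12*√6) = -402209*(-301363 + 12*√6) = 121210910867 - 4826508*√6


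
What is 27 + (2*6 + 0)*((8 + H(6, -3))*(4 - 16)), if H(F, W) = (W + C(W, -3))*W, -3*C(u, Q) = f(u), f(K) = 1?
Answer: -2565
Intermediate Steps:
C(u, Q) = -1/3 (C(u, Q) = -1/3*1 = -1/3)
H(F, W) = W*(-1/3 + W) (H(F, W) = (W - 1/3)*W = (-1/3 + W)*W = W*(-1/3 + W))
27 + (2*6 + 0)*((8 + H(6, -3))*(4 - 16)) = 27 + (2*6 + 0)*((8 - 3*(-1/3 - 3))*(4 - 16)) = 27 + (12 + 0)*((8 - 3*(-10/3))*(-12)) = 27 + 12*((8 + 10)*(-12)) = 27 + 12*(18*(-12)) = 27 + 12*(-216) = 27 - 2592 = -2565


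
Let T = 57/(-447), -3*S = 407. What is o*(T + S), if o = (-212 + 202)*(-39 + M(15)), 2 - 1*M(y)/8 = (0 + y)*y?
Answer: -1106561000/447 ≈ -2.4755e+6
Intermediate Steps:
S = -407/3 (S = -⅓*407 = -407/3 ≈ -135.67)
M(y) = 16 - 8*y² (M(y) = 16 - 8*(0 + y)*y = 16 - 8*y*y = 16 - 8*y²)
o = 18230 (o = (-212 + 202)*(-39 + (16 - 8*15²)) = -10*(-39 + (16 - 8*225)) = -10*(-39 + (16 - 1800)) = -10*(-39 - 1784) = -10*(-1823) = 18230)
T = -19/149 (T = 57*(-1/447) = -19/149 ≈ -0.12752)
o*(T + S) = 18230*(-19/149 - 407/3) = 18230*(-60700/447) = -1106561000/447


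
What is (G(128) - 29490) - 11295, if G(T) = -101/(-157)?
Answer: -6403144/157 ≈ -40784.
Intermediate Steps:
G(T) = 101/157 (G(T) = -101*(-1/157) = 101/157)
(G(128) - 29490) - 11295 = (101/157 - 29490) - 11295 = -4629829/157 - 11295 = -6403144/157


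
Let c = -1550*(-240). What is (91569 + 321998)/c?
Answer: 413567/372000 ≈ 1.1117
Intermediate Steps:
c = 372000
(91569 + 321998)/c = (91569 + 321998)/372000 = 413567*(1/372000) = 413567/372000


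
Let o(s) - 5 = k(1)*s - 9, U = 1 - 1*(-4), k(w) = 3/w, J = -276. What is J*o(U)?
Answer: -3036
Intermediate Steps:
U = 5 (U = 1 + 4 = 5)
o(s) = -4 + 3*s (o(s) = 5 + ((3/1)*s - 9) = 5 + ((3*1)*s - 9) = 5 + (3*s - 9) = 5 + (-9 + 3*s) = -4 + 3*s)
J*o(U) = -276*(-4 + 3*5) = -276*(-4 + 15) = -276*11 = -3036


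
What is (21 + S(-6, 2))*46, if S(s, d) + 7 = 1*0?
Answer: 644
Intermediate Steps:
S(s, d) = -7 (S(s, d) = -7 + 1*0 = -7 + 0 = -7)
(21 + S(-6, 2))*46 = (21 - 7)*46 = 14*46 = 644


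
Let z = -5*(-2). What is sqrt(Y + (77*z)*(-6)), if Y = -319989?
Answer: I*sqrt(324609) ≈ 569.75*I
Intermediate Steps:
z = 10
sqrt(Y + (77*z)*(-6)) = sqrt(-319989 + (77*10)*(-6)) = sqrt(-319989 + 770*(-6)) = sqrt(-319989 - 4620) = sqrt(-324609) = I*sqrt(324609)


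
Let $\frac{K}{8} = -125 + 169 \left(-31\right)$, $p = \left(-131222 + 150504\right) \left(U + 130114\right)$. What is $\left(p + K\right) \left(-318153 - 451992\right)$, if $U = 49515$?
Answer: $-2667446085522570$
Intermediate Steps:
$p = 3463606378$ ($p = \left(-131222 + 150504\right) \left(49515 + 130114\right) = 19282 \cdot 179629 = 3463606378$)
$K = -42912$ ($K = 8 \left(-125 + 169 \left(-31\right)\right) = 8 \left(-125 - 5239\right) = 8 \left(-5364\right) = -42912$)
$\left(p + K\right) \left(-318153 - 451992\right) = \left(3463606378 - 42912\right) \left(-318153 - 451992\right) = 3463563466 \left(-770145\right) = -2667446085522570$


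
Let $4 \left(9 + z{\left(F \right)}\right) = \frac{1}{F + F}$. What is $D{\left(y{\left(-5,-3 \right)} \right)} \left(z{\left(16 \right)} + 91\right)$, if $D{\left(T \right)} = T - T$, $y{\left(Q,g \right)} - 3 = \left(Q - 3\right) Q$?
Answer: $0$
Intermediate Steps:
$y{\left(Q,g \right)} = 3 + Q \left(-3 + Q\right)$ ($y{\left(Q,g \right)} = 3 + \left(Q - 3\right) Q = 3 + \left(-3 + Q\right) Q = 3 + Q \left(-3 + Q\right)$)
$D{\left(T \right)} = 0$
$z{\left(F \right)} = -9 + \frac{1}{8 F}$ ($z{\left(F \right)} = -9 + \frac{1}{4 \left(F + F\right)} = -9 + \frac{1}{4 \cdot 2 F} = -9 + \frac{\frac{1}{2} \frac{1}{F}}{4} = -9 + \frac{1}{8 F}$)
$D{\left(y{\left(-5,-3 \right)} \right)} \left(z{\left(16 \right)} + 91\right) = 0 \left(\left(-9 + \frac{1}{8 \cdot 16}\right) + 91\right) = 0 \left(\left(-9 + \frac{1}{8} \cdot \frac{1}{16}\right) + 91\right) = 0 \left(\left(-9 + \frac{1}{128}\right) + 91\right) = 0 \left(- \frac{1151}{128} + 91\right) = 0 \cdot \frac{10497}{128} = 0$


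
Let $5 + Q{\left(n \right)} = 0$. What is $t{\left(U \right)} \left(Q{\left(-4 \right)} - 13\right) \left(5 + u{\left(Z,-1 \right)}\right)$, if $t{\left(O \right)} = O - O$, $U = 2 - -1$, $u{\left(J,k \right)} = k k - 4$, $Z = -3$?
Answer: $0$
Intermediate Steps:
$u{\left(J,k \right)} = -4 + k^{2}$ ($u{\left(J,k \right)} = k^{2} - 4 = -4 + k^{2}$)
$U = 3$ ($U = 2 + 1 = 3$)
$Q{\left(n \right)} = -5$ ($Q{\left(n \right)} = -5 + 0 = -5$)
$t{\left(O \right)} = 0$
$t{\left(U \right)} \left(Q{\left(-4 \right)} - 13\right) \left(5 + u{\left(Z,-1 \right)}\right) = 0 \left(-5 - 13\right) \left(5 - \left(4 - \left(-1\right)^{2}\right)\right) = 0 \left(- 18 \left(5 + \left(-4 + 1\right)\right)\right) = 0 \left(- 18 \left(5 - 3\right)\right) = 0 \left(\left(-18\right) 2\right) = 0 \left(-36\right) = 0$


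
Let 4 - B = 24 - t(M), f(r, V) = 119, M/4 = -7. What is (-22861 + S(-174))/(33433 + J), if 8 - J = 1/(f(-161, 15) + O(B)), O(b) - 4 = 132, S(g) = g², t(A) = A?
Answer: 1890825/8527454 ≈ 0.22173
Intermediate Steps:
M = -28 (M = 4*(-7) = -28)
B = -48 (B = 4 - (24 - 1*(-28)) = 4 - (24 + 28) = 4 - 1*52 = 4 - 52 = -48)
O(b) = 136 (O(b) = 4 + 132 = 136)
J = 2039/255 (J = 8 - 1/(119 + 136) = 8 - 1/255 = 2039/255 ≈ 7.9961)
(-22861 + S(-174))/(33433 + J) = (-22861 + (-174)²)/(33433 + 2039/255) = (-22861 + 30276)/(8527454/255) = 7415*(255/8527454) = 1890825/8527454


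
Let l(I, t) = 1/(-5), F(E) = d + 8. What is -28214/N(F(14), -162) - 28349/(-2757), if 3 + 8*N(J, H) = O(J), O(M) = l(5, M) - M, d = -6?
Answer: 1556088497/35841 ≈ 43416.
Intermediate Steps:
F(E) = 2 (F(E) = -6 + 8 = 2)
l(I, t) = -1/5
O(M) = -1/5 - M
N(J, H) = -2/5 - J/8 (N(J, H) = -3/8 + (-1/5 - J)/8 = -3/8 + (-1/40 - J/8) = -2/5 - J/8)
-28214/N(F(14), -162) - 28349/(-2757) = -28214/(-2/5 - 1/8*2) - 28349/(-2757) = -28214/(-2/5 - 1/4) - 28349*(-1/2757) = -28214/(-13/20) + 28349/2757 = -28214*(-20/13) + 28349/2757 = 564280/13 + 28349/2757 = 1556088497/35841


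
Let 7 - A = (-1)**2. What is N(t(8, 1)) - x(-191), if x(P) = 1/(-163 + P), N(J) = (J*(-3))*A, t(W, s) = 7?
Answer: -44603/354 ≈ -126.00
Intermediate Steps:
A = 6 (A = 7 - 1*(-1)**2 = 7 - 1*1 = 7 - 1 = 6)
N(J) = -18*J (N(J) = (J*(-3))*6 = -3*J*6 = -18*J)
N(t(8, 1)) - x(-191) = -18*7 - 1/(-163 - 191) = -126 - 1/(-354) = -126 - 1*(-1/354) = -126 + 1/354 = -44603/354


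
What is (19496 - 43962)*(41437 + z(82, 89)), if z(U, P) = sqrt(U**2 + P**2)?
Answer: -1013797642 - 24466*sqrt(14645) ≈ -1.0168e+9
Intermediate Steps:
z(U, P) = sqrt(P**2 + U**2)
(19496 - 43962)*(41437 + z(82, 89)) = (19496 - 43962)*(41437 + sqrt(89**2 + 82**2)) = -24466*(41437 + sqrt(7921 + 6724)) = -24466*(41437 + sqrt(14645)) = -1013797642 - 24466*sqrt(14645)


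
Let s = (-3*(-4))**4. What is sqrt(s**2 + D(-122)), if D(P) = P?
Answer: sqrt(429981574) ≈ 20736.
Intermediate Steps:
s = 20736 (s = 12**4 = 20736)
sqrt(s**2 + D(-122)) = sqrt(20736**2 - 122) = sqrt(429981696 - 122) = sqrt(429981574)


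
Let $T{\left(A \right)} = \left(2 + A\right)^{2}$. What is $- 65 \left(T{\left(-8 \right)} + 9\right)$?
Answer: $-2925$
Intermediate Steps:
$- 65 \left(T{\left(-8 \right)} + 9\right) = - 65 \left(\left(2 - 8\right)^{2} + 9\right) = - 65 \left(\left(-6\right)^{2} + 9\right) = - 65 \left(36 + 9\right) = \left(-65\right) 45 = -2925$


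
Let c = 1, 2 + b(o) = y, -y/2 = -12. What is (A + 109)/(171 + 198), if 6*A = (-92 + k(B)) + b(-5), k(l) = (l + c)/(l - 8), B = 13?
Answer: 163/615 ≈ 0.26504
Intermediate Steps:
y = 24 (y = -2*(-12) = 24)
b(o) = 22 (b(o) = -2 + 24 = 22)
k(l) = (1 + l)/(-8 + l) (k(l) = (l + 1)/(l - 8) = (1 + l)/(-8 + l))
A = -56/5 (A = ((-92 + (1 + 13)/(-8 + 13)) + 22)/6 = ((-92 + 14/5) + 22)/6 = (-446/5 + 22)/6 = (⅙)*(-336/5) = -56/5 ≈ -11.200)
(A + 109)/(171 + 198) = (-56/5 + 109)/(171 + 198) = (489/5)/369 = (489/5)*(1/369) = 163/615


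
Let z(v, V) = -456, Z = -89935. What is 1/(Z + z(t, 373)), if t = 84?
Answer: -1/90391 ≈ -1.1063e-5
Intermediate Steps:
1/(Z + z(t, 373)) = 1/(-89935 - 456) = 1/(-90391) = -1/90391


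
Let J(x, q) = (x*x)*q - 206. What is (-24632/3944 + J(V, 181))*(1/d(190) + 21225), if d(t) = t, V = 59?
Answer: 626115717522218/46835 ≈ 1.3369e+10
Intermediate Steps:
J(x, q) = -206 + q*x**2 (J(x, q) = x**2*q - 206 = q*x**2 - 206 = -206 + q*x**2)
(-24632/3944 + J(V, 181))*(1/d(190) + 21225) = (-24632/3944 + (-206 + 181*59**2))*(1/190 + 21225) = (-24632*1/3944 + (-206 + 181*3481))*(1/190 + 21225) = (-3079/493 + (-206 + 630061))*(4032751/190) = (-3079/493 + 629855)*(4032751/190) = (310515436/493)*(4032751/190) = 626115717522218/46835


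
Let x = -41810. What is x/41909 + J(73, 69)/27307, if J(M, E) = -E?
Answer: -163513913/163487009 ≈ -1.0002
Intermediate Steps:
x/41909 + J(73, 69)/27307 = -41810/41909 - 1*69/27307 = -41810*1/41909 - 69*1/27307 = -41810/41909 - 69/27307 = -163513913/163487009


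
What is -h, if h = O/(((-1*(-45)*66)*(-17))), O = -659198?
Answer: -329599/25245 ≈ -13.056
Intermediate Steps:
h = 329599/25245 (h = -659198/((-1*(-45)*66)*(-17)) = -659198/((45*66)*(-17)) = -659198/(2970*(-17)) = -659198/(-50490) = -659198*(-1/50490) = 329599/25245 ≈ 13.056)
-h = -1*329599/25245 = -329599/25245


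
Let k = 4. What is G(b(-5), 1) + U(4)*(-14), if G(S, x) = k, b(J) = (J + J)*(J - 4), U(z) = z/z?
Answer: -10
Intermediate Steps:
U(z) = 1
b(J) = 2*J*(-4 + J) (b(J) = (2*J)*(-4 + J) = 2*J*(-4 + J))
G(S, x) = 4
G(b(-5), 1) + U(4)*(-14) = 4 + 1*(-14) = 4 - 14 = -10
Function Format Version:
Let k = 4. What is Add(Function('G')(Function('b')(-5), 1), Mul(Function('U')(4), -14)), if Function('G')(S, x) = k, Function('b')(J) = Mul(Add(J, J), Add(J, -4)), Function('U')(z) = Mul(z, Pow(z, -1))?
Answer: -10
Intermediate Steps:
Function('U')(z) = 1
Function('b')(J) = Mul(2, J, Add(-4, J)) (Function('b')(J) = Mul(Mul(2, J), Add(-4, J)) = Mul(2, J, Add(-4, J)))
Function('G')(S, x) = 4
Add(Function('G')(Function('b')(-5), 1), Mul(Function('U')(4), -14)) = Add(4, Mul(1, -14)) = Add(4, -14) = -10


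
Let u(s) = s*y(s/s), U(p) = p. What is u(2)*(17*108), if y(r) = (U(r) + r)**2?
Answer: 14688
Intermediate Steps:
y(r) = 4*r**2 (y(r) = (r + r)**2 = (2*r)**2 = 4*r**2)
u(s) = 4*s (u(s) = s*(4*(s/s)**2) = s*(4*1**2) = s*(4*1) = s*4 = 4*s)
u(2)*(17*108) = (4*2)*(17*108) = 8*1836 = 14688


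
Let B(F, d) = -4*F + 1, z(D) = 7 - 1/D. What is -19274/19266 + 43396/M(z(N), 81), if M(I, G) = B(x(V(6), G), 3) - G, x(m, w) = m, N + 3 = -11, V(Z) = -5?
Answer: -11628108/16055 ≈ -724.27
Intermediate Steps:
N = -14 (N = -3 - 11 = -14)
B(F, d) = 1 - 4*F
M(I, G) = 21 - G (M(I, G) = (1 - 4*(-5)) - G = (1 + 20) - G = 21 - G)
-19274/19266 + 43396/M(z(N), 81) = -19274/19266 + 43396/(21 - 1*81) = -19274*1/19266 + 43396/(21 - 81) = -9637/9633 + 43396/(-60) = -9637/9633 + 43396*(-1/60) = -9637/9633 - 10849/15 = -11628108/16055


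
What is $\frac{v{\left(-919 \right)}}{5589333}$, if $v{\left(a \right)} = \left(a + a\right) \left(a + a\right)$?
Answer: $\frac{3378244}{5589333} \approx 0.60441$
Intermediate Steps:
$v{\left(a \right)} = 4 a^{2}$ ($v{\left(a \right)} = 2 a 2 a = 4 a^{2}$)
$\frac{v{\left(-919 \right)}}{5589333} = \frac{4 \left(-919\right)^{2}}{5589333} = 4 \cdot 844561 \cdot \frac{1}{5589333} = 3378244 \cdot \frac{1}{5589333} = \frac{3378244}{5589333}$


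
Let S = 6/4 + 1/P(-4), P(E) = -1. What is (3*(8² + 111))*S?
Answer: 525/2 ≈ 262.50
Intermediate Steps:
S = ½ (S = 6/4 + 1/(-1) = 6*(¼) + 1*(-1) = 3/2 - 1 = ½ ≈ 0.50000)
(3*(8² + 111))*S = (3*(8² + 111))*(½) = (3*(64 + 111))*(½) = (3*175)*(½) = 525*(½) = 525/2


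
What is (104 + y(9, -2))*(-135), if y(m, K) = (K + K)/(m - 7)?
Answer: -13770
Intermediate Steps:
y(m, K) = 2*K/(-7 + m) (y(m, K) = (2*K)/(-7 + m) = 2*K/(-7 + m))
(104 + y(9, -2))*(-135) = (104 + 2*(-2)/(-7 + 9))*(-135) = (104 + 2*(-2)/2)*(-135) = (104 + 2*(-2)*(½))*(-135) = (104 - 2)*(-135) = 102*(-135) = -13770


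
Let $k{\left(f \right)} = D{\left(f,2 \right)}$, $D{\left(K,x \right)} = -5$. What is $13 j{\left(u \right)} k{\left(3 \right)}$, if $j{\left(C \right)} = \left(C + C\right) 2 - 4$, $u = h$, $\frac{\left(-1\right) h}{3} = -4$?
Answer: $-2860$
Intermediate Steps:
$h = 12$ ($h = \left(-3\right) \left(-4\right) = 12$)
$k{\left(f \right)} = -5$
$u = 12$
$j{\left(C \right)} = -4 + 4 C$ ($j{\left(C \right)} = 2 C 2 - 4 = 4 C - 4 = -4 + 4 C$)
$13 j{\left(u \right)} k{\left(3 \right)} = 13 \left(-4 + 4 \cdot 12\right) \left(-5\right) = 13 \left(-4 + 48\right) \left(-5\right) = 13 \cdot 44 \left(-5\right) = 572 \left(-5\right) = -2860$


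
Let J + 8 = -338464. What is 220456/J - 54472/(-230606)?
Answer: -2025076847/4878354627 ≈ -0.41511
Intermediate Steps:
J = -338472 (J = -8 - 338464 = -338472)
220456/J - 54472/(-230606) = 220456/(-338472) - 54472/(-230606) = 220456*(-1/338472) - 54472*(-1/230606) = -27557/42309 + 27236/115303 = -2025076847/4878354627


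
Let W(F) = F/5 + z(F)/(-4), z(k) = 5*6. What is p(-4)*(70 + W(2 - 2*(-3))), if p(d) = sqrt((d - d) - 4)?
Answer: 641*I/5 ≈ 128.2*I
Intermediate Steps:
z(k) = 30
p(d) = 2*I (p(d) = sqrt(0 - 4) = sqrt(-4) = 2*I)
W(F) = -15/2 + F/5 (W(F) = F/5 + 30/(-4) = F*(1/5) + 30*(-1/4) = F/5 - 15/2 = -15/2 + F/5)
p(-4)*(70 + W(2 - 2*(-3))) = (2*I)*(70 + (-15/2 + (2 - 2*(-3))/5)) = (2*I)*(70 + (-15/2 + (2 + 6)/5)) = (2*I)*(70 + (-15/2 + (1/5)*8)) = (2*I)*(70 + (-15/2 + 8/5)) = (2*I)*(70 - 59/10) = (2*I)*(641/10) = 641*I/5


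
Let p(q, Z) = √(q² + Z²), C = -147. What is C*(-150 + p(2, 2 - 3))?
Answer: 22050 - 147*√5 ≈ 21721.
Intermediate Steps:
p(q, Z) = √(Z² + q²)
C*(-150 + p(2, 2 - 3)) = -147*(-150 + √((2 - 3)² + 2²)) = -147*(-150 + √((-1)² + 4)) = -147*(-150 + √(1 + 4)) = -147*(-150 + √5) = 22050 - 147*√5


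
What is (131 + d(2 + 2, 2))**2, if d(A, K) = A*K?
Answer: 19321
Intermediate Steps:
(131 + d(2 + 2, 2))**2 = (131 + (2 + 2)*2)**2 = (131 + 4*2)**2 = (131 + 8)**2 = 139**2 = 19321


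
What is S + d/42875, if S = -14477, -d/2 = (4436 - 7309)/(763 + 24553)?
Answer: -7856838001877/542711750 ≈ -14477.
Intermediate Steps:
d = 2873/12658 (d = -2*(4436 - 7309)/(763 + 24553) = -(-5746)/25316 = -2*(-2873/25316) = 2873/12658 ≈ 0.22697)
S + d/42875 = -14477 + (2873/12658)/42875 = -14477 + (2873/12658)*(1/42875) = -14477 + 2873/542711750 = -7856838001877/542711750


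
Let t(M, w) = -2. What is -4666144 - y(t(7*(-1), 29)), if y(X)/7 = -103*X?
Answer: -4667586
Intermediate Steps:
y(X) = -721*X (y(X) = 7*(-103*X) = -721*X)
-4666144 - y(t(7*(-1), 29)) = -4666144 - (-721)*(-2) = -4666144 - 1*1442 = -4666144 - 1442 = -4667586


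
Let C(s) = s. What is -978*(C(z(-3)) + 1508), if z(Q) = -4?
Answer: -1470912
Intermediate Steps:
-978*(C(z(-3)) + 1508) = -978*(-4 + 1508) = -978*1504 = -1470912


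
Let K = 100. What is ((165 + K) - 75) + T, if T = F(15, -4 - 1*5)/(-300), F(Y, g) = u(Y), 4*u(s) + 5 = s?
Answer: 22799/120 ≈ 189.99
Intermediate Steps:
u(s) = -5/4 + s/4
F(Y, g) = -5/4 + Y/4
T = -1/120 (T = (-5/4 + (¼)*15)/(-300) = (-5/4 + 15/4)*(-1/300) = (5/2)*(-1/300) = -1/120 ≈ -0.0083333)
((165 + K) - 75) + T = ((165 + 100) - 75) - 1/120 = (265 - 75) - 1/120 = 190 - 1/120 = 22799/120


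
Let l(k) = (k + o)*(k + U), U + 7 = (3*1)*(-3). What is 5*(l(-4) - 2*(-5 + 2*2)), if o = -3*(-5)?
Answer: -1090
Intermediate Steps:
U = -16 (U = -7 + (3*1)*(-3) = -7 + 3*(-3) = -7 - 9 = -16)
o = 15
l(k) = (-16 + k)*(15 + k) (l(k) = (k + 15)*(k - 16) = (15 + k)*(-16 + k) = (-16 + k)*(15 + k))
5*(l(-4) - 2*(-5 + 2*2)) = 5*((-240 + (-4)² - 1*(-4)) - 2*(-5 + 2*2)) = 5*((-240 + 16 + 4) - 2*(-5 + 4)) = 5*(-220 - 2*(-1)) = 5*(-220 + 2) = 5*(-218) = -1090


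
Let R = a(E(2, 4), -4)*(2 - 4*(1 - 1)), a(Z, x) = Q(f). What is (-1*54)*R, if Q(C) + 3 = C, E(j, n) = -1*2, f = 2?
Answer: 108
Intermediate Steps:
E(j, n) = -2
Q(C) = -3 + C
a(Z, x) = -1 (a(Z, x) = -3 + 2 = -1)
R = -2 (R = -(2 - 4*(1 - 1)) = -(2 - 4*0) = -(2 + 0) = -1*2 = -2)
(-1*54)*R = -1*54*(-2) = -54*(-2) = 108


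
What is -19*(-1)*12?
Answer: 228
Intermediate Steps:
-19*(-1)*12 = 19*12 = 228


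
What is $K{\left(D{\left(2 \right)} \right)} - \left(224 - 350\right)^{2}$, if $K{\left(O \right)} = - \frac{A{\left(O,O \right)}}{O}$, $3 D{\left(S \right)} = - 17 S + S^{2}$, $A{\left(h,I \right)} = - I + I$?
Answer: $-15876$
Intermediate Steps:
$A{\left(h,I \right)} = 0$
$D{\left(S \right)} = - \frac{17 S}{3} + \frac{S^{2}}{3}$ ($D{\left(S \right)} = \frac{- 17 S + S^{2}}{3} = \frac{S^{2} - 17 S}{3} = - \frac{17 S}{3} + \frac{S^{2}}{3}$)
$K{\left(O \right)} = 0$ ($K{\left(O \right)} = - \frac{0}{O} = \left(-1\right) 0 = 0$)
$K{\left(D{\left(2 \right)} \right)} - \left(224 - 350\right)^{2} = 0 - \left(224 - 350\right)^{2} = 0 - \left(-126\right)^{2} = 0 - 15876 = -15876$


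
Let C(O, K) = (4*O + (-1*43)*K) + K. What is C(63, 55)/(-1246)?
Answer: 147/89 ≈ 1.6517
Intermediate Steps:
C(O, K) = -42*K + 4*O (C(O, K) = (4*O - 43*K) + K = (-43*K + 4*O) + K = -42*K + 4*O)
C(63, 55)/(-1246) = (-42*55 + 4*63)/(-1246) = (-2310 + 252)*(-1/1246) = -2058*(-1/1246) = 147/89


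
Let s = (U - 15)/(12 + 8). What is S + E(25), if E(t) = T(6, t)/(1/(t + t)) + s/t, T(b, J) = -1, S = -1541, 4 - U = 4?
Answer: -159103/100 ≈ -1591.0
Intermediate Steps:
U = 0 (U = 4 - 1*4 = 4 - 4 = 0)
s = -3/4 (s = (0 - 15)/(12 + 8) = -15/20 = -15*1/20 = -3/4 ≈ -0.75000)
E(t) = -2*t - 3/(4*t) (E(t) = -1/(1/(t + t)) - 3/(4*t) = -1/(1/(2*t)) - 3/(4*t) = -2*t - 3/(4*t))
S + E(25) = -1541 + (-2*25 - 3/4/25) = -1541 + (-50 - 3/4*1/25) = -1541 + (-50 - 3/100) = -1541 - 5003/100 = -159103/100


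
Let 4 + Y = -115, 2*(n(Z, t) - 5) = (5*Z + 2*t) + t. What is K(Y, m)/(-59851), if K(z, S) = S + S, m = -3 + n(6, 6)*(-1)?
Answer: 64/59851 ≈ 0.0010693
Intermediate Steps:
n(Z, t) = 5 + 3*t/2 + 5*Z/2 (n(Z, t) = 5 + ((5*Z + 2*t) + t)/2 = 5 + ((2*t + 5*Z) + t)/2 = 5 + (3*t + 5*Z)/2 = 5 + (3*t/2 + 5*Z/2) = 5 + 3*t/2 + 5*Z/2)
Y = -119 (Y = -4 - 115 = -119)
m = -32 (m = -3 + (5 + (3/2)*6 + (5/2)*6)*(-1) = -3 + (5 + 9 + 15)*(-1) = -3 + 29*(-1) = -3 - 29 = -32)
K(z, S) = 2*S
K(Y, m)/(-59851) = (2*(-32))/(-59851) = -64*(-1/59851) = 64/59851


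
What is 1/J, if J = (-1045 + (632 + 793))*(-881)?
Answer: -1/334780 ≈ -2.9870e-6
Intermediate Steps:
J = -334780 (J = (-1045 + 1425)*(-881) = 380*(-881) = -334780)
1/J = 1/(-334780) = -1/334780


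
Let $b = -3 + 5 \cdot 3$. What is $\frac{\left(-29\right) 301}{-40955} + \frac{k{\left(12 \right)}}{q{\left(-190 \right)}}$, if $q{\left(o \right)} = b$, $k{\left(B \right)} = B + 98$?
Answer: $\frac{2304899}{245730} \approx 9.3798$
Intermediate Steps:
$b = 12$ ($b = -3 + 15 = 12$)
$k{\left(B \right)} = 98 + B$
$q{\left(o \right)} = 12$
$\frac{\left(-29\right) 301}{-40955} + \frac{k{\left(12 \right)}}{q{\left(-190 \right)}} = \frac{\left(-29\right) 301}{-40955} + \frac{98 + 12}{12} = \left(-8729\right) \left(- \frac{1}{40955}\right) + 110 \cdot \frac{1}{12} = \frac{8729}{40955} + \frac{55}{6} = \frac{2304899}{245730}$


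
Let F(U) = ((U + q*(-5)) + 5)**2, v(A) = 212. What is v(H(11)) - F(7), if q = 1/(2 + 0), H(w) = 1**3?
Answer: 487/4 ≈ 121.75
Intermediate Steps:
H(w) = 1
q = 1/2 ≈ 0.50000
F(U) = (5/2 + U)**2 (F(U) = ((U + (1/2)*(-5)) + 5)**2 = ((U - 5/2) + 5)**2 = ((-5/2 + U) + 5)**2 = (5/2 + U)**2)
v(H(11)) - F(7) = 212 - (5 + 2*7)**2/4 = 212 - (5 + 14)**2/4 = 212 - 19**2/4 = 212 - 361/4 = 487/4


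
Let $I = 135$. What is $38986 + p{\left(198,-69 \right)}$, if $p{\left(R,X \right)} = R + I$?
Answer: $39319$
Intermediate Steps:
$p{\left(R,X \right)} = 135 + R$ ($p{\left(R,X \right)} = R + 135 = 135 + R$)
$38986 + p{\left(198,-69 \right)} = 38986 + \left(135 + 198\right) = 38986 + 333 = 39319$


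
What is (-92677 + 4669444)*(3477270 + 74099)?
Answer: 16253788444023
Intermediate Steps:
(-92677 + 4669444)*(3477270 + 74099) = 4576767*3551369 = 16253788444023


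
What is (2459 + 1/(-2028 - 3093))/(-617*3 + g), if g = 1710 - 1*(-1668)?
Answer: 12592538/7819767 ≈ 1.6103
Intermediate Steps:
g = 3378 (g = 1710 + 1668 = 3378)
(2459 + 1/(-2028 - 3093))/(-617*3 + g) = (2459 + 1/(-2028 - 3093))/(-617*3 + 3378) = (2459 + 1/(-5121))/(-1851 + 3378) = (2459 - 1/5121)/1527 = (12592538/5121)*(1/1527) = 12592538/7819767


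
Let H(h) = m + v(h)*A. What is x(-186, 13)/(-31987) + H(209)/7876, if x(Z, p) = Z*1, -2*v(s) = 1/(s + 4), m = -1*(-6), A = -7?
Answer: 64185947/9756546792 ≈ 0.0065788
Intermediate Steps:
m = 6
v(s) = -1/(2*(4 + s)) (v(s) = -1/(2*(s + 4)) = -1/(2*(4 + s)))
x(Z, p) = Z
H(h) = 6 + 7/(8 + 2*h) (H(h) = 6 - 1/(8 + 2*h)*(-7) = 6 + 7/(8 + 2*h))
x(-186, 13)/(-31987) + H(209)/7876 = -186/(-31987) + ((55 + 12*209)/(2*(4 + 209)))/7876 = -186*(-1/31987) + ((½)*(55 + 2508)/213)*(1/7876) = 186/31987 + ((½)*(1/213)*2563)*(1/7876) = 186/31987 + (2563/426)*(1/7876) = 186/31987 + 233/305016 = 64185947/9756546792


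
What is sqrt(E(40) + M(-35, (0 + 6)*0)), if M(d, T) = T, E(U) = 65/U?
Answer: sqrt(26)/4 ≈ 1.2748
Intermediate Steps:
sqrt(E(40) + M(-35, (0 + 6)*0)) = sqrt(65/40 + (0 + 6)*0) = sqrt(65*(1/40) + 6*0) = sqrt(13/8 + 0) = sqrt(13/8) = sqrt(26)/4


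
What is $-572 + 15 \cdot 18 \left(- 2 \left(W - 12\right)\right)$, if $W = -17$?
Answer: $15088$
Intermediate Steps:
$-572 + 15 \cdot 18 \left(- 2 \left(W - 12\right)\right) = -572 + 15 \cdot 18 \left(- 2 \left(-17 - 12\right)\right) = -572 + 270 \left(\left(-2\right) \left(-29\right)\right) = -572 + 270 \cdot 58 = -572 + 15660 = 15088$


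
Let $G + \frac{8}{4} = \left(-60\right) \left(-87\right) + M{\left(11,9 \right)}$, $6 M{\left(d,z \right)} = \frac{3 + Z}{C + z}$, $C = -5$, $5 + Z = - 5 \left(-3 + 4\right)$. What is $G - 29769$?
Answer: $- \frac{589231}{24} \approx -24551.0$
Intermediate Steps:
$Z = -10$ ($Z = -5 - 5 \left(-3 + 4\right) = -5 - 5 = -10$)
$M{\left(d,z \right)} = - \frac{7}{6 \left(-5 + z\right)}$ ($M{\left(d,z \right)} = \frac{\left(3 - 10\right) \frac{1}{-5 + z}}{6} = \frac{\left(-7\right) \frac{1}{-5 + z}}{6} = - \frac{7}{6 \left(-5 + z\right)}$)
$G = \frac{125225}{24}$ ($G = -2 - \left(-5220 + \frac{7}{-30 + 6 \cdot 9}\right) = -2 + \left(5220 - \frac{7}{-30 + 54}\right) = -2 + \left(5220 - \frac{7}{24}\right) = -2 + \frac{125273}{24} = \frac{125225}{24} \approx 5217.7$)
$G - 29769 = \frac{125225}{24} - 29769 = - \frac{589231}{24}$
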